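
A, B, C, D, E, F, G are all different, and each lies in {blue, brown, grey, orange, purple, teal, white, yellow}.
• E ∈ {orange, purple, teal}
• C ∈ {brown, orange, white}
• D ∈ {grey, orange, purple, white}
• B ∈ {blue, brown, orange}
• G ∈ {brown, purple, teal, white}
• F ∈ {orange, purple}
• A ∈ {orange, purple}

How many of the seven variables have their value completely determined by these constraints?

3

The 7 variables draw from only 7 values {blue, brown, grey, orange, purple, teal, white}, so each is used; only B can be blue, hence B = blue.
Among the 6 still-open variables, grey fits only D (and all 6 values in {brown, grey, orange, purple, teal, white} must be used), so D = grey.
A and F between them cover only {orange, purple} — a naked pair. Remove those values from C, E, G.
E's domain is down to {teal}, so E = teal. Remove teal from G.
Determined: B=blue, D=grey, E=teal. The other variables each still have more than one consistent value. That makes 3.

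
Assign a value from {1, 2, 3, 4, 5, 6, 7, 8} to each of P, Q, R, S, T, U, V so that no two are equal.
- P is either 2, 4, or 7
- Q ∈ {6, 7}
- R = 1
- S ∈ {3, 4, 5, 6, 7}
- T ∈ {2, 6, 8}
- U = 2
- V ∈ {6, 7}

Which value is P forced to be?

R must be 1 (only option left).
That leaves U = 2. Strike 2 from P, T.
Q and V share exactly the 2 values {6, 7}; by pigeonhole those values go to them, so strike 6, 7 from P, S, T.
So P = 4.

4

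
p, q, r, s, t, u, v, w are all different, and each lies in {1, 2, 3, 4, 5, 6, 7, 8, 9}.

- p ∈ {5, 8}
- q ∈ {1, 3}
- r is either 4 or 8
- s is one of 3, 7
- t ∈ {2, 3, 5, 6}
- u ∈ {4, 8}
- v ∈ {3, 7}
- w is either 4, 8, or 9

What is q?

1

The 2 variables r and u are confined to {4, 8}, which locks those values in; drop them from p, w.
That leaves p = 5. Eliminate 5 elsewhere: t.
w has just one choice, so w = 9.
The 2 variables s and v are confined to {3, 7}, which locks those values in; drop them from q, t.
So q = 1.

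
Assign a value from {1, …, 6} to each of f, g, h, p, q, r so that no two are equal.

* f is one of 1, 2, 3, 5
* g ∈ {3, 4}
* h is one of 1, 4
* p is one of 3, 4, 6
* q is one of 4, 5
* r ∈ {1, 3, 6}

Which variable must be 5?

Among the 6 variables, 2 fits only f (and all 6 values in {1, 2, 3, 4, 5, 6} must be used), so f = 2.
The 5 still-open variables draw from only 5 values {1, 3, 4, 5, 6}, so each is used; only q can be 5, hence q = 5.

q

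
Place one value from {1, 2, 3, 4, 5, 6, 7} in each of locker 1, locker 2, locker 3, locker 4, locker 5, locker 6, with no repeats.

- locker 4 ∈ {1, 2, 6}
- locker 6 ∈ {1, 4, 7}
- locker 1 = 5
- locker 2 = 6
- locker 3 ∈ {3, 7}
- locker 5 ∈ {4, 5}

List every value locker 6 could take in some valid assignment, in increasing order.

locker 1 has just one choice, so locker 1 = 5. Remove 5 from locker 5.
locker 2's domain is down to {6}, so locker 2 = 6. Remove 6 from locker 4.
locker 5 has just one choice, so locker 5 = 4. Remove 4 from locker 6.
No further eliminations apply; locker 6 can still be any of 1, 7.

1, 7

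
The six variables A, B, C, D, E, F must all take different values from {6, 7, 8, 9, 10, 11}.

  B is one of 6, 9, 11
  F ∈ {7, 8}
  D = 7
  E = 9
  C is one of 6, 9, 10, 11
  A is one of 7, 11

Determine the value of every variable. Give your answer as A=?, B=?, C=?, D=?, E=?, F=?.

D must be 7 (only option left). Eliminate 7 elsewhere: A, F.
E must be 9 (only option left). Strike 9 from B, C.
F has just one choice, so F = 8.
A has just one choice, so A = 11. Remove 11 from B, C.
B's domain is down to {6}, so B = 6. So C can't be 6.
C's domain is down to {10}, so C = 10.

A=11, B=6, C=10, D=7, E=9, F=8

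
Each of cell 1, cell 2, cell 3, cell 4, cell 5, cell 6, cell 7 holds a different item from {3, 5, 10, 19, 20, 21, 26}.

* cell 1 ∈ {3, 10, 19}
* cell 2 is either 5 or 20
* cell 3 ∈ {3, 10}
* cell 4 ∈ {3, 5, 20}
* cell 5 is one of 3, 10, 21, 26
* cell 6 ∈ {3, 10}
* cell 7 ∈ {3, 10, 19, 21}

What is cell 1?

19

The 7 variables draw from only 7 values {3, 5, 10, 19, 20, 21, 26}, so each is used; only cell 5 can be 26, hence cell 5 = 26.
The 6 still-open variables draw from only 6 values {3, 5, 10, 19, 20, 21}, so each is used; only cell 7 can be 21, hence cell 7 = 21.
The 5 still-open variables draw from only 5 values {3, 5, 10, 19, 20}, so each is used; only cell 1 can be 19, hence cell 1 = 19.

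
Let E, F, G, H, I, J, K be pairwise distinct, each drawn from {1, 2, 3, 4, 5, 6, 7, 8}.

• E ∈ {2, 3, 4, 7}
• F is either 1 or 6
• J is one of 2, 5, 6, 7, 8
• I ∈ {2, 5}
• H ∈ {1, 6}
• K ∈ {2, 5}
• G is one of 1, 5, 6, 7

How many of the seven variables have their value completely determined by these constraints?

2

The 2 variables F and H are confined to {1, 6}, which locks those values in; drop them from G, J.
The 2 variables I and K are confined to {2, 5}, which locks those values in; drop them from E, G, J.
G must be 7 (only option left). Remove 7 from E, J.
That leaves J = 8.
Determined: G=7, J=8. The other variables each still have more than one consistent value. That makes 2.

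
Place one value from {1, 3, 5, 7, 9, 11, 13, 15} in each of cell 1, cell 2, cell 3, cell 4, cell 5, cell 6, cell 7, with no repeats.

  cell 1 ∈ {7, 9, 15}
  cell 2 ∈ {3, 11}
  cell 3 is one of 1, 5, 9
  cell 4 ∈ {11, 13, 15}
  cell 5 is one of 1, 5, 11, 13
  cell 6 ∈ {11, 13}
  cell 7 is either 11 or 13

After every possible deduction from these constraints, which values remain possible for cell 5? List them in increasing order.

cell 6 and cell 7 between them cover only {11, 13} — a naked pair. Remove those values from cell 2, cell 4, cell 5.
cell 2's domain is down to {3}, so cell 2 = 3.
cell 4 must be 15 (only option left). Strike 15 from cell 1.
No further eliminations apply; cell 5 can still be any of 1, 5.

1, 5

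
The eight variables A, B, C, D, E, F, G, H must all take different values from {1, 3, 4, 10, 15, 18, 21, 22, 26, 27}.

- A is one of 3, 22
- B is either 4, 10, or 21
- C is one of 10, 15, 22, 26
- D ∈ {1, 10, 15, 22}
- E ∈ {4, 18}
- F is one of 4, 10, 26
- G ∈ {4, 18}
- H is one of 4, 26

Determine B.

The 2 variables E and G are confined to {4, 18}, which locks those values in; drop them from B, F, H.
H has just one choice, so H = 26. So C, F can't be 26.
F must be 10 (only option left). So B, C, D can't be 10.
So B = 21.

21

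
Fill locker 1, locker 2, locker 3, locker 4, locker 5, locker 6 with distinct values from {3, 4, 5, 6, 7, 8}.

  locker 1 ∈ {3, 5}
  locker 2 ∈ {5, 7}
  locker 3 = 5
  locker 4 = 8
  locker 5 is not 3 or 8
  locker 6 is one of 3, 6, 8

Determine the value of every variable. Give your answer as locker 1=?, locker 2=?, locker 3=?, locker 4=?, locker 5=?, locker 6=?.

locker 3's domain is down to {5}, so locker 3 = 5. Remove 5 from locker 1, locker 2, locker 5.
locker 4 has just one choice, so locker 4 = 8. So locker 6 can't be 8.
locker 1 has just one choice, so locker 1 = 3. Eliminate 3 elsewhere: locker 6.
That leaves locker 2 = 7. Strike 7 from locker 5.
locker 6 must be 6 (only option left). Strike 6 from locker 5.
locker 5 has just one choice, so locker 5 = 4.

locker 1=3, locker 2=7, locker 3=5, locker 4=8, locker 5=4, locker 6=6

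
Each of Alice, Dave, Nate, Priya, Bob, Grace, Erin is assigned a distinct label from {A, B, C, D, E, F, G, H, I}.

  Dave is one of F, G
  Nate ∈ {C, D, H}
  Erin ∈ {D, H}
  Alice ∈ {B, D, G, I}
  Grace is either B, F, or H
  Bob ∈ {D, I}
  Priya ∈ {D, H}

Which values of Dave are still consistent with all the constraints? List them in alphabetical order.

F, G

The 7 variables draw from only 7 values {B, C, D, F, G, H, I}, so each is used; only Nate can be C, hence Nate = C.
The 2 variables Priya and Erin are confined to {D, H}, which locks those values in; drop them from Alice, Bob, Grace.
Bob's domain is down to {I}, so Bob = I. Strike I from Alice.
No further eliminations apply; Dave can still be any of F, G.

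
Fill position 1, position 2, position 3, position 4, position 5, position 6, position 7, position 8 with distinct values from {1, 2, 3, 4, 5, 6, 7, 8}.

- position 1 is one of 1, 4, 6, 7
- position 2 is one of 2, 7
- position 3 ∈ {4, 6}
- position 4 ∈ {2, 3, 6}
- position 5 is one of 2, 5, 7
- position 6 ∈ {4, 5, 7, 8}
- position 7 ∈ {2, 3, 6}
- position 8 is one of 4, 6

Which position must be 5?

position 5

The 8 variables draw from only 8 values {1, 2, 3, 4, 5, 6, 7, 8}, so each is used; only position 1 can be 1, hence position 1 = 1.
The 7 still-open variables draw from only 7 values {2, 3, 4, 5, 6, 7, 8}, so each is used; only position 6 can be 8, hence position 6 = 8.
Among the 6 still-open variables, 5 fits only position 5 (and all 6 values in {2, 3, 4, 5, 6, 7} must be used), so position 5 = 5.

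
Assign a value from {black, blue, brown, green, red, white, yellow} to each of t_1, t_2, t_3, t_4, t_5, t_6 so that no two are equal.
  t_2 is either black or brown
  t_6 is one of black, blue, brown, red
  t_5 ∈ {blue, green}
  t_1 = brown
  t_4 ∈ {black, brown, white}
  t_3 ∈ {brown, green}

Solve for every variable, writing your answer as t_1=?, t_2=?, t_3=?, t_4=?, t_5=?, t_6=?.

t_1 has just one choice, so t_1 = brown. Remove brown from t_2, t_3, t_4, t_6.
t_2 must be black (only option left). Eliminate black elsewhere: t_4, t_6.
t_3 must be green (only option left). So t_5 can't be green.
t_4 must be white (only option left).
That leaves t_5 = blue. Remove blue from t_6.
t_6 must be red (only option left).

t_1=brown, t_2=black, t_3=green, t_4=white, t_5=blue, t_6=red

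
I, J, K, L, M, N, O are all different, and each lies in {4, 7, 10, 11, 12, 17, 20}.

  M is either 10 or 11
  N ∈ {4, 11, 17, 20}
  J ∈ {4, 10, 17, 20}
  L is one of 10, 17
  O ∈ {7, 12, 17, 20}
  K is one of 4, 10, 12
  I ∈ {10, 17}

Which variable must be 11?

The 7 variables draw from only 7 values {4, 7, 10, 11, 12, 17, 20}, so each is used; only O can be 7, hence O = 7.
The 6 still-open variables together cover exactly {4, 10, 11, 12, 17, 20} — 6 values for 6 variables — and 12 appears only in K's list, so K = 12.
The 2 variables I and L are confined to {10, 17}, which locks those values in; drop them from J, M, N.
So 11 goes to M.

M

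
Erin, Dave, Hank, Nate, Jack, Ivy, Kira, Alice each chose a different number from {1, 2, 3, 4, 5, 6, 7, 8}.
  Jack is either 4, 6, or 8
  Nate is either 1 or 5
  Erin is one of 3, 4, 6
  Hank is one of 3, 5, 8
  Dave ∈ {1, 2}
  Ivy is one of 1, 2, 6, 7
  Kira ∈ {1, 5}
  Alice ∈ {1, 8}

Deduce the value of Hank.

The 8 variables draw from only 8 values {1, 2, 3, 4, 5, 6, 7, 8}, so each is used; only Ivy can be 7, hence Ivy = 7.
Among the 7 still-open variables, 2 fits only Dave (and all 7 values in {1, 2, 3, 4, 5, 6, 8} must be used), so Dave = 2.
Nate and Kira between them cover only {1, 5} — a naked pair. Remove those values from Hank, Alice.
That leaves Alice = 8. Remove 8 from Hank, Jack.
So Hank = 3.

3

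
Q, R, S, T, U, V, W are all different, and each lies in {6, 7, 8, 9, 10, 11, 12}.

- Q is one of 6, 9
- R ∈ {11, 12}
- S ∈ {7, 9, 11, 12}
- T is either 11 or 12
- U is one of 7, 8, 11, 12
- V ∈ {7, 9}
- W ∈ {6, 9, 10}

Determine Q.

6

The 7 variables together cover exactly {6, 7, 8, 9, 10, 11, 12} — 7 values for 7 variables — and 8 appears only in U's list, so U = 8.
Among the 6 still-open variables, 10 fits only W (and all 6 values in {6, 7, 9, 10, 11, 12} must be used), so W = 10.
The 5 still-open variables together cover exactly {6, 7, 9, 11, 12} — 5 values for 5 variables — and 6 appears only in Q's list, so Q = 6.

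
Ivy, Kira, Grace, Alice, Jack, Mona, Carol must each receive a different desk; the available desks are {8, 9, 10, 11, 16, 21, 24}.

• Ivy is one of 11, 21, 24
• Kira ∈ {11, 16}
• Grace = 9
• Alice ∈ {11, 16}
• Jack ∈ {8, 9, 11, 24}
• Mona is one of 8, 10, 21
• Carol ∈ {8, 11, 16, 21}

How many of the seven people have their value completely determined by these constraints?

Grace's domain is down to {9}, so Grace = 9. Remove 9 from Jack.
The 6 still-open variables together cover exactly {8, 10, 11, 16, 21, 24} — 6 values for 6 variables — and 10 appears only in Mona's list, so Mona = 10.
Kira and Alice share exactly the 2 values {11, 16}; by pigeonhole those values go to them, so strike 11, 16 from Ivy, Jack, Carol.
Determined: Grace=9, Mona=10. The other people each still have more than one consistent value. That makes 2.

2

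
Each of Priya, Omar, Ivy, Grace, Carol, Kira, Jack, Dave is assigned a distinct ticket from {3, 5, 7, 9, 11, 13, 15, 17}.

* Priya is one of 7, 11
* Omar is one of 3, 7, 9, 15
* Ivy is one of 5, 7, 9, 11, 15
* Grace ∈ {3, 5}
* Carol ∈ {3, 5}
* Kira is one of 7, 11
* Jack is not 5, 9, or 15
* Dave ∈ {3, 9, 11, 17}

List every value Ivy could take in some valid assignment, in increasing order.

Among the 8 variables, 13 fits only Jack (and all 8 values in {3, 5, 7, 9, 11, 13, 15, 17} must be used), so Jack = 13.
Among the 7 still-open variables, 17 fits only Dave (and all 7 values in {3, 5, 7, 9, 11, 15, 17} must be used), so Dave = 17.
Priya and Kira share exactly the 2 values {7, 11}; by pigeonhole those values go to them, so strike 7, 11 from Omar, Ivy.
Grace and Carol between them cover only {3, 5} — a naked pair. Remove those values from Omar, Ivy.
No further eliminations apply; Ivy can still be any of 9, 15.

9, 15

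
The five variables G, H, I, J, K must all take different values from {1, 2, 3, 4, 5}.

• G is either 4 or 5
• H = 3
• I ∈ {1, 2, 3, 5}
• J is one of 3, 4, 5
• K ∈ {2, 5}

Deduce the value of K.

2

H has just one choice, so H = 3. So I, J can't be 3.
The 4 still-open variables together cover exactly {1, 2, 4, 5} — 4 values for 4 variables — and 1 appears only in I's list, so I = 1.
The 3 still-open variables together cover exactly {2, 4, 5} — 3 values for 3 variables — and 2 appears only in K's list, so K = 2.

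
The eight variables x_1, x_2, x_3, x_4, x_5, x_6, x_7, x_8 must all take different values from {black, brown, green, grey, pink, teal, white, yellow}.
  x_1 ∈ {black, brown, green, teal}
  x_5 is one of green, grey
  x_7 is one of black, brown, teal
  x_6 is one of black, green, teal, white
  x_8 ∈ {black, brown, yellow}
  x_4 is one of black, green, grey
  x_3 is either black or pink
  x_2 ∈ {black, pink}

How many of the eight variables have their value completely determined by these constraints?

2

The 8 variables draw from only 8 values {black, brown, green, grey, pink, teal, white, yellow}, so each is used; only x_6 can be white, hence x_6 = white.
The 7 still-open variables together cover exactly {black, brown, green, grey, pink, teal, yellow} — 7 values for 7 variables — and yellow appears only in x_8's list, so x_8 = yellow.
x_2 and x_3 between them cover only {black, pink} — a naked pair. Remove those values from x_1, x_4, x_7.
x_4 and x_5 share exactly the 2 values {green, grey}; by pigeonhole those values go to them, so strike green, grey from x_1.
Determined: x_6=white, x_8=yellow. The other variables each still have more than one consistent value. That makes 2.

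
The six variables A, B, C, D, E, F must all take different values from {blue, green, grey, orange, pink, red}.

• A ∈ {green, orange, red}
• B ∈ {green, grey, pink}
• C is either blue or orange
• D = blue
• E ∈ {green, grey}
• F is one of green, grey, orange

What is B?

pink

D has just one choice, so D = blue. Strike blue from C.
C must be orange (only option left). Remove orange from A, F.
The 4 still-open variables together cover exactly {green, grey, pink, red} — 4 values for 4 variables — and pink appears only in B's list, so B = pink.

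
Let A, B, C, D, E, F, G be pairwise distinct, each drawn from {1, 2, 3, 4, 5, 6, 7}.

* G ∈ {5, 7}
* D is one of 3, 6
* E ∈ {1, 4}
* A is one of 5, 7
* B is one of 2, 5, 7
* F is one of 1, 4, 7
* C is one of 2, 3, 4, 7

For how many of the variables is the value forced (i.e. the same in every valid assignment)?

3

The 7 variables together cover exactly {1, 2, 3, 4, 5, 6, 7} — 7 values for 7 variables — and 6 appears only in D's list, so D = 6.
Among the 6 still-open variables, 3 fits only C (and all 6 values in {1, 2, 3, 4, 5, 7} must be used), so C = 3.
The 5 still-open variables draw from only 5 values {1, 2, 4, 5, 7}, so each is used; only B can be 2, hence B = 2.
The 2 variables A and G are confined to {5, 7}, which locks those values in; drop them from F.
Determined: B=2, C=3, D=6. The other variables each still have more than one consistent value. That makes 3.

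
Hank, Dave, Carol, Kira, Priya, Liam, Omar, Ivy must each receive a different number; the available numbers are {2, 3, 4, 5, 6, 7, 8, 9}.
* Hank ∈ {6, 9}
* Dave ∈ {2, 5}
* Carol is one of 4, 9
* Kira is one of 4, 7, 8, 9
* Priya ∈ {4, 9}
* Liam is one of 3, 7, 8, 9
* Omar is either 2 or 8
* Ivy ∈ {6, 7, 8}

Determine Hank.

6

Among the 8 variables, 3 fits only Liam (and all 8 values in {2, 3, 4, 5, 6, 7, 8, 9} must be used), so Liam = 3.
Among the 7 still-open variables, 5 fits only Dave (and all 7 values in {2, 4, 5, 6, 7, 8, 9} must be used), so Dave = 5.
Among the 6 still-open variables, 2 fits only Omar (and all 6 values in {2, 4, 6, 7, 8, 9} must be used), so Omar = 2.
Carol and Priya share exactly the 2 values {4, 9}; by pigeonhole those values go to them, so strike 4, 9 from Hank, Kira.
So Hank = 6.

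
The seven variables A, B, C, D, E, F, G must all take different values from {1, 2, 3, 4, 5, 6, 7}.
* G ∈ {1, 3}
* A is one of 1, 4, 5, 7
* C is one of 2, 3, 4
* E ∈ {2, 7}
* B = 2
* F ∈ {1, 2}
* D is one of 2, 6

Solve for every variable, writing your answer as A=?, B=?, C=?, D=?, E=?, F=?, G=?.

B's domain is down to {2}, so B = 2. Remove 2 from C, D, E, F.
D must be 6 (only option left).
E must be 7 (only option left). Remove 7 from A.
F must be 1 (only option left). So A, G can't be 1.
G's domain is down to {3}, so G = 3. Eliminate 3 elsewhere: C.
That leaves C = 4. Strike 4 from A.
A has just one choice, so A = 5.

A=5, B=2, C=4, D=6, E=7, F=1, G=3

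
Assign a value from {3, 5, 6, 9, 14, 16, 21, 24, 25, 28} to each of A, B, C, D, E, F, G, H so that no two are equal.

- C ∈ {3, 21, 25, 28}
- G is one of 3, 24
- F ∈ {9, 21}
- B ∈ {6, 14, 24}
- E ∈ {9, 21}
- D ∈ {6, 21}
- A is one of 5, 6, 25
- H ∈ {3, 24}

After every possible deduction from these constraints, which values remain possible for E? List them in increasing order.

The 2 variables E and F are confined to {9, 21}, which locks those values in; drop them from C, D.
D has just one choice, so D = 6. So A, B can't be 6.
G and H share exactly the 2 values {3, 24}; by pigeonhole those values go to them, so strike 3, 24 from B, C.
B has just one choice, so B = 14.
No further eliminations apply; E can still be any of 9, 21.

9, 21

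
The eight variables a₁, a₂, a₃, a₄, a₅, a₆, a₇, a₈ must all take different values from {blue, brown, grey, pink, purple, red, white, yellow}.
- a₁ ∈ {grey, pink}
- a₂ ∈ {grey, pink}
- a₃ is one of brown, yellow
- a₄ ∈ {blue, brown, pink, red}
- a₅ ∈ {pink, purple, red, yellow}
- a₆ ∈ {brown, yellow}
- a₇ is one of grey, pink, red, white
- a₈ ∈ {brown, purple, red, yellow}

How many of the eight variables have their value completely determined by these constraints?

2

The 8 variables together cover exactly {blue, brown, grey, pink, purple, red, white, yellow} — 8 values for 8 variables — and blue appears only in a₄'s list, so a₄ = blue.
The 7 still-open variables together cover exactly {brown, grey, pink, purple, red, white, yellow} — 7 values for 7 variables — and white appears only in a₇'s list, so a₇ = white.
a₁ and a₂ share exactly the 2 values {grey, pink}; by pigeonhole those values go to them, so strike grey, pink from a₅.
a₃ and a₆ between them cover only {brown, yellow} — a naked pair. Remove those values from a₅, a₈.
Determined: a₄=blue, a₇=white. The other variables each still have more than one consistent value. That makes 2.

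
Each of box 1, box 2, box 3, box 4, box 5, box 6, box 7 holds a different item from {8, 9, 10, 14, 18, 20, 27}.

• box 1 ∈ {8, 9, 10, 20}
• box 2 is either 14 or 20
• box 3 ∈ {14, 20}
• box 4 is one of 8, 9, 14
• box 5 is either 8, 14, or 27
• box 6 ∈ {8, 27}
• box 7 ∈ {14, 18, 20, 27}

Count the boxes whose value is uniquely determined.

3

The 7 variables together cover exactly {8, 9, 10, 14, 18, 20, 27} — 7 values for 7 variables — and 10 appears only in box 1's list, so box 1 = 10.
Among the 6 still-open variables, 9 fits only box 4 (and all 6 values in {8, 9, 14, 18, 20, 27} must be used), so box 4 = 9.
The 5 still-open variables draw from only 5 values {8, 14, 18, 20, 27}, so each is used; only box 7 can be 18, hence box 7 = 18.
box 2 and box 3 between them cover only {14, 20} — a naked pair. Remove those values from box 5.
Determined: box 1=10, box 4=9, box 7=18. The other boxes each still have more than one consistent value. That makes 3.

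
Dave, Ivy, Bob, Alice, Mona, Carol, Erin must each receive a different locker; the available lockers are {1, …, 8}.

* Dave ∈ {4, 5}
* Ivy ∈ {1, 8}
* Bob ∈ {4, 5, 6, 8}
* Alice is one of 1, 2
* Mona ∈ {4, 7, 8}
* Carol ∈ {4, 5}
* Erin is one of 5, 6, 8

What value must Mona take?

The 7 variables together cover exactly {1, 2, 4, 5, 6, 7, 8} — 7 values for 7 variables — and 2 appears only in Alice's list, so Alice = 2.
Among the 6 still-open variables, 1 fits only Ivy (and all 6 values in {1, 4, 5, 6, 7, 8} must be used), so Ivy = 1.
The 5 still-open variables together cover exactly {4, 5, 6, 7, 8} — 5 values for 5 variables — and 7 appears only in Mona's list, so Mona = 7.

7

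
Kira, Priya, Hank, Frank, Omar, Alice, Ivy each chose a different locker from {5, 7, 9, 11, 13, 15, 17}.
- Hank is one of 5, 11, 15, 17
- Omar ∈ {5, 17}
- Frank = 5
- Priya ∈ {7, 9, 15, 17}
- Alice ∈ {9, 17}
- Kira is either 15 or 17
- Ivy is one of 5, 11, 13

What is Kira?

15

Frank must be 5 (only option left). Strike 5 from Hank, Omar, Ivy.
Omar must be 17 (only option left). So Kira, Priya, Hank, Alice can't be 17.
So Kira = 15.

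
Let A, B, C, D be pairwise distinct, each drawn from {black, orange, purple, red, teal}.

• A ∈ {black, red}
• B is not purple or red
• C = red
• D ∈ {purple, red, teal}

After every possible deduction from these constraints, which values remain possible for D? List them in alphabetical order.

C's domain is down to {red}, so C = red. So A, D can't be red.
That leaves A = black. Remove black from B.
No further eliminations apply; D can still be any of purple, teal.

purple, teal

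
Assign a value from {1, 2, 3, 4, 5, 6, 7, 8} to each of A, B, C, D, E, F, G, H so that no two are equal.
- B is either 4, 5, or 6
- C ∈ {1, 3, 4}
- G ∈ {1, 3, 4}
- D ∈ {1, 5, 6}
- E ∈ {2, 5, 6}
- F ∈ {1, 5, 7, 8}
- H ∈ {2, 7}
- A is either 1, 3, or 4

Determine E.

Among the 8 variables, 8 fits only F (and all 8 values in {1, 2, 3, 4, 5, 6, 7, 8} must be used), so F = 8.
The 7 still-open variables together cover exactly {1, 2, 3, 4, 5, 6, 7} — 7 values for 7 variables — and 7 appears only in H's list, so H = 7.
The 6 still-open variables draw from only 6 values {1, 2, 3, 4, 5, 6}, so each is used; only E can be 2, hence E = 2.

2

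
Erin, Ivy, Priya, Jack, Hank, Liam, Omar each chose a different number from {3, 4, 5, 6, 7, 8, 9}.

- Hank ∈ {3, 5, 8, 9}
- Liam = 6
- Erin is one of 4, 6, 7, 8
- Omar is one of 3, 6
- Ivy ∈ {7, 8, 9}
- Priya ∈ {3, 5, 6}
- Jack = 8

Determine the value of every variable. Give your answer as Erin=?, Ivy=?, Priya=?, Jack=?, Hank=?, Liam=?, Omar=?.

Jack must be 8 (only option left). Remove 8 from Erin, Ivy, Hank.
That leaves Liam = 6. So Erin, Priya, Omar can't be 6.
Omar has just one choice, so Omar = 3. So Priya, Hank can't be 3.
Priya has just one choice, so Priya = 5. Strike 5 from Hank.
Hank's domain is down to {9}, so Hank = 9. Eliminate 9 elsewhere: Ivy.
That leaves Ivy = 7. So Erin can't be 7.
Erin must be 4 (only option left).

Erin=4, Ivy=7, Priya=5, Jack=8, Hank=9, Liam=6, Omar=3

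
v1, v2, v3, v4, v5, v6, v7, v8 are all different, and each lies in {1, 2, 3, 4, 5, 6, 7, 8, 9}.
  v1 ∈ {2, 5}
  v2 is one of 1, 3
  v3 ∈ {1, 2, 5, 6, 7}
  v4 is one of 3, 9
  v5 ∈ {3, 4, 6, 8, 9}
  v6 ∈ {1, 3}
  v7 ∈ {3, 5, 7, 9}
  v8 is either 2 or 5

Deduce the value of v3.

The 2 variables v1 and v8 are confined to {2, 5}, which locks those values in; drop them from v3, v7.
v2 and v6 between them cover only {1, 3} — a naked pair. Remove those values from v3, v4, v5, v7.
That leaves v4 = 9. Remove 9 from v5, v7.
v7's domain is down to {7}, so v7 = 7. Remove 7 from v3.
So v3 = 6.

6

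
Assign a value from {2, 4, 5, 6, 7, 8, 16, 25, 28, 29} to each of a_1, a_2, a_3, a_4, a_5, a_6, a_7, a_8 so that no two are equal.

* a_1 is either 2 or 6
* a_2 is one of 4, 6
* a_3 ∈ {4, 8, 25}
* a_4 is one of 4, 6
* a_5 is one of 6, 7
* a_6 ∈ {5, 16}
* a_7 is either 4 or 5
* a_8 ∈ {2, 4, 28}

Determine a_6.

a_2 and a_4 between them cover only {4, 6} — a naked pair. Remove those values from a_1, a_3, a_5, a_7, a_8.
a_1's domain is down to {2}, so a_1 = 2. Strike 2 from a_8.
a_5 has just one choice, so a_5 = 7.
That leaves a_7 = 5. So a_6 can't be 5.
So a_6 = 16.

16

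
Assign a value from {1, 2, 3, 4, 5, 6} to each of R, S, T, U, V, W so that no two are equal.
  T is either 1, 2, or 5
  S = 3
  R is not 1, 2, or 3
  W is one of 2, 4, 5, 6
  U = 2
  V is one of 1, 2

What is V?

1

S must be 3 (only option left).
U must be 2 (only option left). Remove 2 from T, V, W.
So V = 1.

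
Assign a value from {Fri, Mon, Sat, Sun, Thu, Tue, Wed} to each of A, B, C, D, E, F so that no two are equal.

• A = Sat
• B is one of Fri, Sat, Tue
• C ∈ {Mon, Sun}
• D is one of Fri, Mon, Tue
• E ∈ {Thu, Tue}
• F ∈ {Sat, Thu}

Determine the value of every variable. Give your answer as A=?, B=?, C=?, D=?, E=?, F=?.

A=Sat, B=Fri, C=Sun, D=Mon, E=Tue, F=Thu

A has just one choice, so A = Sat. So B, F can't be Sat.
F has just one choice, so F = Thu. Eliminate Thu elsewhere: E.
E's domain is down to {Tue}, so E = Tue. So B, D can't be Tue.
B's domain is down to {Fri}, so B = Fri. Eliminate Fri elsewhere: D.
D must be Mon (only option left). Remove Mon from C.
C's domain is down to {Sun}, so C = Sun.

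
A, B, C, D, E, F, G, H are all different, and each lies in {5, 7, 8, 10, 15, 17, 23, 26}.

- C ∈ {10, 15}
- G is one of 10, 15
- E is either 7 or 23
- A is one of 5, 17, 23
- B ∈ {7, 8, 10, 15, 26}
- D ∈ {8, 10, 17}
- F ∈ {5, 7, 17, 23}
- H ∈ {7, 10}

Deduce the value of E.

23

The 8 variables draw from only 8 values {5, 7, 8, 10, 15, 17, 23, 26}, so each is used; only B can be 26, hence B = 26.
The 7 still-open variables draw from only 7 values {5, 7, 8, 10, 15, 17, 23}, so each is used; only D can be 8, hence D = 8.
C and G share exactly the 2 values {10, 15}; by pigeonhole those values go to them, so strike 10, 15 from H.
That leaves H = 7. So E, F can't be 7.
So E = 23.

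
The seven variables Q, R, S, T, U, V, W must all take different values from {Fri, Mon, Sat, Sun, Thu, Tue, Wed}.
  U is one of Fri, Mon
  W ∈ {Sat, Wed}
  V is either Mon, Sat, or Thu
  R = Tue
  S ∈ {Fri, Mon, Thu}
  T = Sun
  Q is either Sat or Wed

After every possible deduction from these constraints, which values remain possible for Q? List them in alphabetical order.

R must be Tue (only option left).
T's domain is down to {Sun}, so T = Sun.
Q and W between them cover only {Sat, Wed} — a naked pair. Remove those values from V.
No further eliminations apply; Q can still be any of Sat, Wed.

Sat, Wed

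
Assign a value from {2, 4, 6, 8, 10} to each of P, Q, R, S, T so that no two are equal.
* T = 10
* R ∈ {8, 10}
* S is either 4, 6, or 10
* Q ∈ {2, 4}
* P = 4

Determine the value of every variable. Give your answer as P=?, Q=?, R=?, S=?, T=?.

P=4, Q=2, R=8, S=6, T=10

P has just one choice, so P = 4. Remove 4 from Q, S.
That leaves Q = 2.
T must be 10 (only option left). Strike 10 from R, S.
R has just one choice, so R = 8.
That leaves S = 6.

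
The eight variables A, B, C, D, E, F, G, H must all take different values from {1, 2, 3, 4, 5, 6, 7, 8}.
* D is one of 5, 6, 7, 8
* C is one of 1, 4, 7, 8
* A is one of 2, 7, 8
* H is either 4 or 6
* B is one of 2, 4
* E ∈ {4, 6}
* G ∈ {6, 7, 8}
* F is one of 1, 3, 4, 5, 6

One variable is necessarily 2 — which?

B

The 8 variables draw from only 8 values {1, 2, 3, 4, 5, 6, 7, 8}, so each is used; only F can be 3, hence F = 3.
The 7 still-open variables draw from only 7 values {1, 2, 4, 5, 6, 7, 8}, so each is used; only C can be 1, hence C = 1.
The 6 still-open variables draw from only 6 values {2, 4, 5, 6, 7, 8}, so each is used; only D can be 5, hence D = 5.
The 2 variables E and H are confined to {4, 6}, which locks those values in; drop them from B, G.
So 2 goes to B.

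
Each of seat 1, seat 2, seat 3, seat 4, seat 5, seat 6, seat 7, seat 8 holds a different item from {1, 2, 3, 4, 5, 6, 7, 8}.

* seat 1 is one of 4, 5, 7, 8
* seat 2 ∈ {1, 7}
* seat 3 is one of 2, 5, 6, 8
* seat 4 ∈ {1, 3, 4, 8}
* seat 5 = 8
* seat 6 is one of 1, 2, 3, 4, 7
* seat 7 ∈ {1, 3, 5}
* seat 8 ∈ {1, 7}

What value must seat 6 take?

seat 5's domain is down to {8}, so seat 5 = 8. Remove 8 from seat 1, seat 3, seat 4.
The 7 still-open variables together cover exactly {1, 2, 3, 4, 5, 6, 7} — 7 values for 7 variables — and 6 appears only in seat 3's list, so seat 3 = 6.
Among the 6 still-open variables, 2 fits only seat 6 (and all 6 values in {1, 2, 3, 4, 5, 7} must be used), so seat 6 = 2.

2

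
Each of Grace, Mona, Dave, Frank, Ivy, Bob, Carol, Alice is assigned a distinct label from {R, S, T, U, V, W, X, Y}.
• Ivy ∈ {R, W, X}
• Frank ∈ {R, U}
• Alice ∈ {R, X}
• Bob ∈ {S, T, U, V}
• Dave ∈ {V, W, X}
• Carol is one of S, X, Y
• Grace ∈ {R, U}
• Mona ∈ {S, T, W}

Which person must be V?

The 8 variables together cover exactly {R, S, T, U, V, W, X, Y} — 8 values for 8 variables — and Y appears only in Carol's list, so Carol = Y.
Grace and Frank between them cover only {R, U} — a naked pair. Remove those values from Ivy, Bob, Alice.
Alice must be X (only option left). Eliminate X elsewhere: Dave, Ivy.
Ivy's domain is down to {W}, so Ivy = W. Eliminate W elsewhere: Mona, Dave.
So V goes to Dave.

Dave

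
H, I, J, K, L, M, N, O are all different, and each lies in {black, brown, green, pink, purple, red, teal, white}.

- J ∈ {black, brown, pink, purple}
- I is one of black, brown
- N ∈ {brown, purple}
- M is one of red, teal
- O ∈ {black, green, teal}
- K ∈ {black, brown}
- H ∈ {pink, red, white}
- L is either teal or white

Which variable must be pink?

The 8 variables together cover exactly {black, brown, green, pink, purple, red, teal, white} — 8 values for 8 variables — and green appears only in O's list, so O = green.
I and K share exactly the 2 values {black, brown}; by pigeonhole those values go to them, so strike black, brown from J, N.
N's domain is down to {purple}, so N = purple. Strike purple from J.
So pink goes to J.

J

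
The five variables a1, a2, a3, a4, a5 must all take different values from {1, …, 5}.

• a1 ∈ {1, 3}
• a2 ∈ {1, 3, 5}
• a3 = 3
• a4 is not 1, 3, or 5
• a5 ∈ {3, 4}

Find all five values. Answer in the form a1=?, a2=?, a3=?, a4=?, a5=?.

a3 has just one choice, so a3 = 3. Strike 3 from a1, a2, a5.
That leaves a5 = 4. Remove 4 from a4.
a1 must be 1 (only option left). Strike 1 from a2.
a2's domain is down to {5}, so a2 = 5.
a4 must be 2 (only option left).

a1=1, a2=5, a3=3, a4=2, a5=4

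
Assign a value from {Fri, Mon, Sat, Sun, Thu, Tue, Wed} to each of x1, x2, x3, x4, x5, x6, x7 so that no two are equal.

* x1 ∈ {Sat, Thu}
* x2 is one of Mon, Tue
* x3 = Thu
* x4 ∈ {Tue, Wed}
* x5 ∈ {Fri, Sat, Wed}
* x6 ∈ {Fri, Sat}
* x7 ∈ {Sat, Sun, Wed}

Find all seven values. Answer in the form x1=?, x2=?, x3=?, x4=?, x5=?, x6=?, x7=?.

x3 has just one choice, so x3 = Thu. Remove Thu from x1.
x1 has just one choice, so x1 = Sat. Eliminate Sat elsewhere: x5, x6, x7.
x6 must be Fri (only option left). Strike Fri from x5.
x5's domain is down to {Wed}, so x5 = Wed. Eliminate Wed elsewhere: x4, x7.
x7 has just one choice, so x7 = Sun.
x4's domain is down to {Tue}, so x4 = Tue. Remove Tue from x2.
That leaves x2 = Mon.

x1=Sat, x2=Mon, x3=Thu, x4=Tue, x5=Wed, x6=Fri, x7=Sun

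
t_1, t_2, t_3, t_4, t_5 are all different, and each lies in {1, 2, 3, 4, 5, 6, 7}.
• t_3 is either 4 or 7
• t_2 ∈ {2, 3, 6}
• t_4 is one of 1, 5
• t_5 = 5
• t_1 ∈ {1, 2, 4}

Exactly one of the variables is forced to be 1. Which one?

t_4

t_5 must be 5 (only option left). So t_4 can't be 5.
So 1 goes to t_4.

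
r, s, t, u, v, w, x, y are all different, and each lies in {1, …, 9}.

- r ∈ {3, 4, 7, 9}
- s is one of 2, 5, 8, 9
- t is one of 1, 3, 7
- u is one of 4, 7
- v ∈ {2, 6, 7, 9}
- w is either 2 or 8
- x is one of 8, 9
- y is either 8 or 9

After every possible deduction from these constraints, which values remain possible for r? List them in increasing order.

3, 4, 7

x and y between them cover only {8, 9} — a naked pair. Remove those values from r, s, v, w.
w has just one choice, so w = 2. Eliminate 2 elsewhere: s, v.
That leaves s = 5.
No further eliminations apply; r can still be any of 3, 4, 7.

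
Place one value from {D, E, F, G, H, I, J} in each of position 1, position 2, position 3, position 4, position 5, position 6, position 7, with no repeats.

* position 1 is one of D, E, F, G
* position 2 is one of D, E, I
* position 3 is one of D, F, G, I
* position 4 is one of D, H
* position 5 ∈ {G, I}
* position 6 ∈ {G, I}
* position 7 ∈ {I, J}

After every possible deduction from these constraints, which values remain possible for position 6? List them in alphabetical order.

G, I

Among the 7 variables, H fits only position 4 (and all 7 values in {D, E, F, G, H, I, J} must be used), so position 4 = H.
The 6 still-open variables together cover exactly {D, E, F, G, I, J} — 6 values for 6 variables — and J appears only in position 7's list, so position 7 = J.
position 5 and position 6 between them cover only {G, I} — a naked pair. Remove those values from position 1, position 2, position 3.
No further eliminations apply; position 6 can still be any of G, I.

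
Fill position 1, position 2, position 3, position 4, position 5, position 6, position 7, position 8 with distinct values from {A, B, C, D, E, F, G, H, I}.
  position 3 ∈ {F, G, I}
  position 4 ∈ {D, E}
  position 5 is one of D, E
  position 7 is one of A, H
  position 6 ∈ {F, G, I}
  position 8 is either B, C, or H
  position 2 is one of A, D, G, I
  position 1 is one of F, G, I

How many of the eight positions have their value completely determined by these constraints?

position 4 and position 5 share exactly the 2 values {D, E}; by pigeonhole those values go to them, so strike D, E from position 2.
position 1, position 3, position 6 between them cover only {F, G, I} — a naked triple. Remove those values from position 2.
position 2's domain is down to {A}, so position 2 = A. Strike A from position 7.
That leaves position 7 = H. Eliminate H elsewhere: position 8.
Determined: position 2=A, position 7=H. The other positions each still have more than one consistent value. That makes 2.

2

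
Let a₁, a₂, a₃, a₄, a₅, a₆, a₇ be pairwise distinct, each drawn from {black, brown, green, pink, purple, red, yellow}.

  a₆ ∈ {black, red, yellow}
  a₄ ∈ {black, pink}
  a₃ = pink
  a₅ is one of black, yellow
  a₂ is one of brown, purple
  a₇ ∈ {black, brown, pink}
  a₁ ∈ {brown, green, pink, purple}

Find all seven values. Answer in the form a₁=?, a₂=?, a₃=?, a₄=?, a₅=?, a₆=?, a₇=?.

a₁=green, a₂=purple, a₃=pink, a₄=black, a₅=yellow, a₆=red, a₇=brown

a₃'s domain is down to {pink}, so a₃ = pink. Strike pink from a₁, a₄, a₇.
That leaves a₄ = black. So a₅, a₆, a₇ can't be black.
a₅'s domain is down to {yellow}, so a₅ = yellow. Strike yellow from a₆.
That leaves a₆ = red.
a₇ has just one choice, so a₇ = brown. Remove brown from a₁, a₂.
a₂ must be purple (only option left). Remove purple from a₁.
That leaves a₁ = green.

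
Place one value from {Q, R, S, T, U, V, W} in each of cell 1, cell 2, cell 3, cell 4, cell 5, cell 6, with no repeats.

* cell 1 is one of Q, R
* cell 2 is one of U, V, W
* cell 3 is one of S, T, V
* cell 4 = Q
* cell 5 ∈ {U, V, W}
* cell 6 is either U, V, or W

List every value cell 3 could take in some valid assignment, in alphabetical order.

cell 4's domain is down to {Q}, so cell 4 = Q. Strike Q from cell 1.
cell 1's domain is down to {R}, so cell 1 = R.
cell 2, cell 5, cell 6 share exactly the 3 values {U, V, W}; by pigeonhole those values go to them, so strike U, V, W from cell 3.
No further eliminations apply; cell 3 can still be any of S, T.

S, T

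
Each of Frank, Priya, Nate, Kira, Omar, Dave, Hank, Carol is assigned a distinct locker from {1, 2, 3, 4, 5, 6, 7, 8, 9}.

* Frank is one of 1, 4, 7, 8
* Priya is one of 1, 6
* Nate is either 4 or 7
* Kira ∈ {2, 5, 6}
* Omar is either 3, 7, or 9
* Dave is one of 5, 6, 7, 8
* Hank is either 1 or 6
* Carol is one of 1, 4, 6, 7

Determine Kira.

2

Priya and Hank share exactly the 2 values {1, 6}; by pigeonhole those values go to them, so strike 1, 6 from Frank, Kira, Dave, Carol.
The 2 variables Nate and Carol are confined to {4, 7}, which locks those values in; drop them from Frank, Omar, Dave.
That leaves Frank = 8. Strike 8 from Dave.
Dave has just one choice, so Dave = 5. Strike 5 from Kira.
So Kira = 2.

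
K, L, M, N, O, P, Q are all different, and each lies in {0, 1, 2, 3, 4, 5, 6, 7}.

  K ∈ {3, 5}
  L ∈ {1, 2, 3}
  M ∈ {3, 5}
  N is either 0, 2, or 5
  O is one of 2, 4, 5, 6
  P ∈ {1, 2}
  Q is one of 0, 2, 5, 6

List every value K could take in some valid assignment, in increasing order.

The 7 variables together cover exactly {0, 1, 2, 3, 4, 5, 6} — 7 values for 7 variables — and 4 appears only in O's list, so O = 4.
The 6 still-open variables together cover exactly {0, 1, 2, 3, 5, 6} — 6 values for 6 variables — and 6 appears only in Q's list, so Q = 6.
The 5 still-open variables together cover exactly {0, 1, 2, 3, 5} — 5 values for 5 variables — and 0 appears only in N's list, so N = 0.
K and M share exactly the 2 values {3, 5}; by pigeonhole those values go to them, so strike 3, 5 from L.
No further eliminations apply; K can still be any of 3, 5.

3, 5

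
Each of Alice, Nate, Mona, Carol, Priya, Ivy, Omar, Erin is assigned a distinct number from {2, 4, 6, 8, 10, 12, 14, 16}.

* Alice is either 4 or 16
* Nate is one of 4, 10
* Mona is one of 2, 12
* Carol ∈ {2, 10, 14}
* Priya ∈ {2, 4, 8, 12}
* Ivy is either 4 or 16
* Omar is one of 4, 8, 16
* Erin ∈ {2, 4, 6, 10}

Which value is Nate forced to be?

The 8 variables together cover exactly {2, 4, 6, 8, 10, 12, 14, 16} — 8 values for 8 variables — and 6 appears only in Erin's list, so Erin = 6.
Among the 7 still-open variables, 14 fits only Carol (and all 7 values in {2, 4, 8, 10, 12, 14, 16} must be used), so Carol = 14.
Among the 6 still-open variables, 10 fits only Nate (and all 6 values in {2, 4, 8, 10, 12, 16} must be used), so Nate = 10.

10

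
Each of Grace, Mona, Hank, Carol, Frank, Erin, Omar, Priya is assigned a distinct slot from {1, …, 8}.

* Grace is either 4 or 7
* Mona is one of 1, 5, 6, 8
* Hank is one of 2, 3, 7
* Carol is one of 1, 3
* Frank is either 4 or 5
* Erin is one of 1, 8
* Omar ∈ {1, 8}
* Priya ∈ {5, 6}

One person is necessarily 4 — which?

The 8 variables draw from only 8 values {1, 2, 3, 4, 5, 6, 7, 8}, so each is used; only Hank can be 2, hence Hank = 2.
The 7 still-open variables draw from only 7 values {1, 3, 4, 5, 6, 7, 8}, so each is used; only Carol can be 3, hence Carol = 3.
The 6 still-open variables draw from only 6 values {1, 4, 5, 6, 7, 8}, so each is used; only Grace can be 7, hence Grace = 7.
Among the 5 still-open variables, 4 fits only Frank (and all 5 values in {1, 4, 5, 6, 8} must be used), so Frank = 4.

Frank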